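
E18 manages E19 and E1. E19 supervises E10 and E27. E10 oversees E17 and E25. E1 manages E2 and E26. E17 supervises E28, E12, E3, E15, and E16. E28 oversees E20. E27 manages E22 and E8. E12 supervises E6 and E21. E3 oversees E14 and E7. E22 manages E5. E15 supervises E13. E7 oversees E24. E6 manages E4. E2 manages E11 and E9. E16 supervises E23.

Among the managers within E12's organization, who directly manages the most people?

E12

Direct-report counts within E12's organization: E12 has 2; E6 has 1. The largest is 2, held by E12.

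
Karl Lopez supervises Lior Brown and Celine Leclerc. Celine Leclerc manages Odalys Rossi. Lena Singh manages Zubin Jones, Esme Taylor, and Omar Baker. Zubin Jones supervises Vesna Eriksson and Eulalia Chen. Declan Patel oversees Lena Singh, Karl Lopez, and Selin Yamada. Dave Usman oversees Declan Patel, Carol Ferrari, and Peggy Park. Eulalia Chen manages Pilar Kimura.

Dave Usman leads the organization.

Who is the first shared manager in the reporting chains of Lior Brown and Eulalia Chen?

Lior Brown's chain of managers is Karl Lopez, Declan Patel, Dave Usman. Eulalia Chen's chain of managers is Zubin Jones, Lena Singh, Declan Patel, Dave Usman. The first manager that appears in both chains is Declan Patel.

Declan Patel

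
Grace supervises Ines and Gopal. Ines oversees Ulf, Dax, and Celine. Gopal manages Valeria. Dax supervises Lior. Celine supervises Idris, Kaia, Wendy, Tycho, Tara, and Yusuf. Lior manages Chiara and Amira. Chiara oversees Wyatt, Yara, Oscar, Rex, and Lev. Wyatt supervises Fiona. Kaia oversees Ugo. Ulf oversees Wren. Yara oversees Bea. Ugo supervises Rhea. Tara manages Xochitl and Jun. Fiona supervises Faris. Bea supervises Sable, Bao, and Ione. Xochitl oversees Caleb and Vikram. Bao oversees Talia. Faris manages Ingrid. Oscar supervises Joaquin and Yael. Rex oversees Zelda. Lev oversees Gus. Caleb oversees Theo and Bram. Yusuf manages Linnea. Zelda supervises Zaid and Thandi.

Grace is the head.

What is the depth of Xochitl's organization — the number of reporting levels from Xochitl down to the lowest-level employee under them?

The longest chain under Xochitl runs Xochitl → Caleb → Bram, which is 2 levels below Xochitl.

2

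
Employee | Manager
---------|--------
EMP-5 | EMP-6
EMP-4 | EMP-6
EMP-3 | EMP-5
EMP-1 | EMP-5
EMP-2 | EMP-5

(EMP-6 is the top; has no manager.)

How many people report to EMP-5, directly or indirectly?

3

EMP-5 directly manages EMP-3, EMP-2, EMP-1. EMP-3 has no reports. EMP-2 has no reports. EMP-1 has no reports. So EMP-5's organization is 3 direct reports plus everyone under them: 1 + 1 + 1 = 3.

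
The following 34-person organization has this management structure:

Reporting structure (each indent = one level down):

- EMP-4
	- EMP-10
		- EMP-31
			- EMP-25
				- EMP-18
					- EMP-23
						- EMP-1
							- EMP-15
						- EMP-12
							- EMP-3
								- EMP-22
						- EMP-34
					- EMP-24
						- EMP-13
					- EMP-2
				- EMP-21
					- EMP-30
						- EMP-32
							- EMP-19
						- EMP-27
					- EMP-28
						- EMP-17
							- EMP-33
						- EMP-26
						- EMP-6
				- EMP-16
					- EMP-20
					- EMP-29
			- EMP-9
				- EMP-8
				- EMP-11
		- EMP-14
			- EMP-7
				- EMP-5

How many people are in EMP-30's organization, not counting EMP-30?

EMP-30 directly manages EMP-32, EMP-27. Under EMP-32: EMP-19 (1). EMP-27 has no reports. So EMP-30's organization is 2 direct reports plus everyone under them: 2 + 1 = 3.

3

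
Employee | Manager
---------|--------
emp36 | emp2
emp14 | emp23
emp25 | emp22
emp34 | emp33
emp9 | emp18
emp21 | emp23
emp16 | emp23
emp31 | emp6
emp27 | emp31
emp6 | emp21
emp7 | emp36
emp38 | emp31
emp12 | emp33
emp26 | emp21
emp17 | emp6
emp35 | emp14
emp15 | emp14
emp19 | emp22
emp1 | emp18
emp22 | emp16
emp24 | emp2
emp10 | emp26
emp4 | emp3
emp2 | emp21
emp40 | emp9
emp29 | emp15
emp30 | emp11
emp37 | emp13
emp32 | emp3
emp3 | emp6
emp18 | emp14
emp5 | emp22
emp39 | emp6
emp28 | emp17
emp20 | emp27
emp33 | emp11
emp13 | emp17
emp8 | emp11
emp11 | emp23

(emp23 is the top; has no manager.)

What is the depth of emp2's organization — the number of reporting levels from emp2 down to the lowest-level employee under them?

The longest chain under emp2 runs emp2 → emp36 → emp7, which is 2 levels below emp2.

2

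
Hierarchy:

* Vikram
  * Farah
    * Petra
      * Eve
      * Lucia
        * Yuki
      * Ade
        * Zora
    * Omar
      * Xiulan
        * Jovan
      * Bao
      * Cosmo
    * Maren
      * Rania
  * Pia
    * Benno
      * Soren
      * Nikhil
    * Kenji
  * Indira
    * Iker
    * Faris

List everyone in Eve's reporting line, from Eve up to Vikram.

Eve -> Petra -> Farah -> Vikram

Eve reports to Petra. Petra reports to Farah. Farah reports to Vikram. Vikram is at the top.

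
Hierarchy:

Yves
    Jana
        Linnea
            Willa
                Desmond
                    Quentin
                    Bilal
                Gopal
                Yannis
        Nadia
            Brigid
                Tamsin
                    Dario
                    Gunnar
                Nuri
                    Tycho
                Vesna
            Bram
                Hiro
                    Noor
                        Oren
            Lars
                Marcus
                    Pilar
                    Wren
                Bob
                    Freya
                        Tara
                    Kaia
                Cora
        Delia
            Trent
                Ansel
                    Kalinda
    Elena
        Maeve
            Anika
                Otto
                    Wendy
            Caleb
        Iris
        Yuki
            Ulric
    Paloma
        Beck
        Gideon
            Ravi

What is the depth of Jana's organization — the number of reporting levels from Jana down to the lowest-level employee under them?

5

The longest chain under Jana runs Jana → Nadia → Lars → Bob → Freya → Tara, which is 5 levels below Jana.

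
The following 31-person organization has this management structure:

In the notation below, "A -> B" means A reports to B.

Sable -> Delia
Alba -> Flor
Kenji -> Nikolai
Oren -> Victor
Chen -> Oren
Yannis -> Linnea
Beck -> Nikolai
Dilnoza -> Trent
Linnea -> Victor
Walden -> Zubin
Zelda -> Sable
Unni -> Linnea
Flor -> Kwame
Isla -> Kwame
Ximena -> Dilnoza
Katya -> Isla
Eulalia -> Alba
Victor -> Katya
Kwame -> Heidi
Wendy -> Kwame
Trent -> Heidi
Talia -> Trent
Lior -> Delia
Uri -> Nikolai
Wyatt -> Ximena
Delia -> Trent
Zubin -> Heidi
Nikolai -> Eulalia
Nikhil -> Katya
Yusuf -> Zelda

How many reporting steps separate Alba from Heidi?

Chain from Alba up to Heidi: Alba → Flor → Kwame → Heidi. That is 3 steps up, so Alba is 3 levels below Heidi.

3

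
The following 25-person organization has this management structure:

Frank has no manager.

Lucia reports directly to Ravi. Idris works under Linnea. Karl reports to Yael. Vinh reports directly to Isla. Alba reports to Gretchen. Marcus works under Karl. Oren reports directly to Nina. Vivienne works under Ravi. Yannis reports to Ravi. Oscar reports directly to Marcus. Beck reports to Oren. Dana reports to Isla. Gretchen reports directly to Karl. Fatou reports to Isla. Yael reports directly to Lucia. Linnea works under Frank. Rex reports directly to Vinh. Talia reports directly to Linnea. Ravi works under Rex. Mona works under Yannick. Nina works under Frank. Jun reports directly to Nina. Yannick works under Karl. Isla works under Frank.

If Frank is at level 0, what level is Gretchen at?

Chain from Gretchen up to Frank: Gretchen → Karl → Yael → Lucia → Ravi → Rex → Vinh → Isla → Frank. That is 8 steps up, so Gretchen is 8 levels below Frank.

8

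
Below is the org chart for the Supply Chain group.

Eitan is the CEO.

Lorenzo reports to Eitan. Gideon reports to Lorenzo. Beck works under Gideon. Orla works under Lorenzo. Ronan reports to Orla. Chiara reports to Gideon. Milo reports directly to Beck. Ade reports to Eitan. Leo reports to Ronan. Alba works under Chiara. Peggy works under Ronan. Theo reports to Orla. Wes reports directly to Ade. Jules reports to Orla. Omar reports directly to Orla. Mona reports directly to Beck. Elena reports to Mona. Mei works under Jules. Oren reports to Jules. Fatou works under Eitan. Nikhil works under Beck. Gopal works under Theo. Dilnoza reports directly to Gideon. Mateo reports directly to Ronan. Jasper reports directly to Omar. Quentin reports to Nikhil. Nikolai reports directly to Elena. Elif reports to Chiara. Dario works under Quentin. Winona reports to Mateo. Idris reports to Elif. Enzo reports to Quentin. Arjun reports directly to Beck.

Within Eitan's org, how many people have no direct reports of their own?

17

The people in Eitan's organization with no one reporting to them are Fatou, Wes, Jasper, Oren, Mei, Gopal, Winona, Peggy, Leo, Dilnoza, Idris, Alba, Arjun, Enzo, Dario, Nikolai, Milo. That is 17.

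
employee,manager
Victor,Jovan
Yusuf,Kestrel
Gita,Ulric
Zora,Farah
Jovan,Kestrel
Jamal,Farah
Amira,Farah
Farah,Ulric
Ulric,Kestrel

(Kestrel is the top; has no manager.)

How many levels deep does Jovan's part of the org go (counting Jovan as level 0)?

The longest chain under Jovan runs Jovan → Victor, which is 1 level below Jovan.

1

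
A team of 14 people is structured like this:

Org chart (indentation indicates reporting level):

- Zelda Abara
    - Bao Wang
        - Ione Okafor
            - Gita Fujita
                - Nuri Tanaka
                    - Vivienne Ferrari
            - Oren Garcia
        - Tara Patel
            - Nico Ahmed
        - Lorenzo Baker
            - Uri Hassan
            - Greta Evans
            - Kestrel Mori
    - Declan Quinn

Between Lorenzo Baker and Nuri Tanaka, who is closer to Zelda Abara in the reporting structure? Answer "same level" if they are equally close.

Lorenzo Baker is 2 levels below Zelda Abara; Nuri Tanaka is 4. Lorenzo Baker is higher.

Lorenzo Baker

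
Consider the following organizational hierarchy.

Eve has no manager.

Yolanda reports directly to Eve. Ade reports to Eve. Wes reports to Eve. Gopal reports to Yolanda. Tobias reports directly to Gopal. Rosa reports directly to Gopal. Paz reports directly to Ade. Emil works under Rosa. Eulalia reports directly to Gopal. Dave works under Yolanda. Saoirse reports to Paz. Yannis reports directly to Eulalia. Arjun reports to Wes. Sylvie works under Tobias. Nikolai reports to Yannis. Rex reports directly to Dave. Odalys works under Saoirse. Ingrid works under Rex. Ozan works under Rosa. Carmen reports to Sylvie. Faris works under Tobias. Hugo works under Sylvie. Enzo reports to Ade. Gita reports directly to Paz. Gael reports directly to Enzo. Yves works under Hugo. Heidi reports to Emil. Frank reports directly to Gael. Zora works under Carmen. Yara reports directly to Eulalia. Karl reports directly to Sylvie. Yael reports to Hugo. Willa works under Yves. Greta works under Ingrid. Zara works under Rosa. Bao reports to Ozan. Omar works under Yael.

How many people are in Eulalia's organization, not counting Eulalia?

3

Eulalia directly manages Yannis, Yara. Under Yannis: Nikolai (1). Yara has no reports. So Eulalia's organization is 2 direct reports plus everyone under them: 2 + 1 = 3.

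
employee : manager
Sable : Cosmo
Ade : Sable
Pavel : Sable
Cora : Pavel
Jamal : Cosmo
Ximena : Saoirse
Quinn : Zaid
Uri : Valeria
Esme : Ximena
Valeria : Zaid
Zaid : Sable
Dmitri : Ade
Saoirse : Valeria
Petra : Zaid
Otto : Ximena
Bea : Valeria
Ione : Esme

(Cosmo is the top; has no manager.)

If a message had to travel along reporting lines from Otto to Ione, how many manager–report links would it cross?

3

Otto is 1 level below Ximena, and Ione is 2 levels below Ximena (their lowest common manager). The shortest path runs up from Otto to Ximena and back down to Ione: 1 + 2 = 3 links.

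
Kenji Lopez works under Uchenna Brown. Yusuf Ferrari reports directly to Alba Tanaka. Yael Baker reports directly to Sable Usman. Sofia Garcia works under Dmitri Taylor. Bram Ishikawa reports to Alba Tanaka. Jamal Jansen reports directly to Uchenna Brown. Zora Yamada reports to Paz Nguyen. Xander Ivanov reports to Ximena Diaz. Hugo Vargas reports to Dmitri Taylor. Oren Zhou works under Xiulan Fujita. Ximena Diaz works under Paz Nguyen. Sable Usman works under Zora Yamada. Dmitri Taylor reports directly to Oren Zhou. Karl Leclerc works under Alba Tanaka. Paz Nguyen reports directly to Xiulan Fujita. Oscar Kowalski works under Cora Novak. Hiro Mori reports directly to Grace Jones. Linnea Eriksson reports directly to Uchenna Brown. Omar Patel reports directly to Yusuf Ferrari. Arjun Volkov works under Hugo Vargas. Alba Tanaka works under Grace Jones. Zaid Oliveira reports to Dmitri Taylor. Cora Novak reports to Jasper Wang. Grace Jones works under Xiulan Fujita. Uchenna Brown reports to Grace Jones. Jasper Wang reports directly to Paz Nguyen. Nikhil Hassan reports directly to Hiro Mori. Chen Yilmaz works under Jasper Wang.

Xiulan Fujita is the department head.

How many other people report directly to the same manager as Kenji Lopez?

2

Kenji Lopez reports to Uchenna Brown. Uchenna Brown's other direct reports are Linnea Eriksson, Jamal Jansen — 2 peers.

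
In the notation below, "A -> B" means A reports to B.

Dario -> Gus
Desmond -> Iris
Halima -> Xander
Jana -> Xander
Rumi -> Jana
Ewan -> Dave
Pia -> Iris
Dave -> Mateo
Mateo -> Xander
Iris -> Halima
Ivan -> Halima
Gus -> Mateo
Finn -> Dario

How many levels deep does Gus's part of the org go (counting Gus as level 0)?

2

The longest chain under Gus runs Gus → Dario → Finn, which is 2 levels below Gus.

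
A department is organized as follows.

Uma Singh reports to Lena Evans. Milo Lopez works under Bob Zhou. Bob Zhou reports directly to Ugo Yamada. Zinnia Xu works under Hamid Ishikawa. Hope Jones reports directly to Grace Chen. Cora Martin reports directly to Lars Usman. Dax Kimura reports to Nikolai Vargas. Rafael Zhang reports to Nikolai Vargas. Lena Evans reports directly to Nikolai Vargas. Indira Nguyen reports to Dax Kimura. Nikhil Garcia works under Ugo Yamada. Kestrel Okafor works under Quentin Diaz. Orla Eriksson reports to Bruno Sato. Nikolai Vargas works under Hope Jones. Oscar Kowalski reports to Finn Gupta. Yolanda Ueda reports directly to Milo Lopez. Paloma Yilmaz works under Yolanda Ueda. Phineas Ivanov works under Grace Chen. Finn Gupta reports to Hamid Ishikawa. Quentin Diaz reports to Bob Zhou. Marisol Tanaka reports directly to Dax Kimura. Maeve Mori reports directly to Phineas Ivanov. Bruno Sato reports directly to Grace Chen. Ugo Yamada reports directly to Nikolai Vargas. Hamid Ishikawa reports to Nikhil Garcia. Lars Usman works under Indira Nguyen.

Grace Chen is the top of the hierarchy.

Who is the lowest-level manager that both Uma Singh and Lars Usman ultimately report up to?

Uma Singh's chain of managers is Lena Evans, Nikolai Vargas, Hope Jones, Grace Chen. Lars Usman's chain of managers is Indira Nguyen, Dax Kimura, Nikolai Vargas, Hope Jones, Grace Chen. The first manager that appears in both chains is Nikolai Vargas.

Nikolai Vargas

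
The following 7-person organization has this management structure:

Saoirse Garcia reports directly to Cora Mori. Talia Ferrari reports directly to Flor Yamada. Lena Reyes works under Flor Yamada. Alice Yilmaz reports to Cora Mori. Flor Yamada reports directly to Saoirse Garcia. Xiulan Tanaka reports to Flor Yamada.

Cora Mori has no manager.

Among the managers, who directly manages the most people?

Flor Yamada

Direct-report counts: Cora Mori has 2; Saoirse Garcia has 1; Flor Yamada has 3. The largest is 3, held by Flor Yamada.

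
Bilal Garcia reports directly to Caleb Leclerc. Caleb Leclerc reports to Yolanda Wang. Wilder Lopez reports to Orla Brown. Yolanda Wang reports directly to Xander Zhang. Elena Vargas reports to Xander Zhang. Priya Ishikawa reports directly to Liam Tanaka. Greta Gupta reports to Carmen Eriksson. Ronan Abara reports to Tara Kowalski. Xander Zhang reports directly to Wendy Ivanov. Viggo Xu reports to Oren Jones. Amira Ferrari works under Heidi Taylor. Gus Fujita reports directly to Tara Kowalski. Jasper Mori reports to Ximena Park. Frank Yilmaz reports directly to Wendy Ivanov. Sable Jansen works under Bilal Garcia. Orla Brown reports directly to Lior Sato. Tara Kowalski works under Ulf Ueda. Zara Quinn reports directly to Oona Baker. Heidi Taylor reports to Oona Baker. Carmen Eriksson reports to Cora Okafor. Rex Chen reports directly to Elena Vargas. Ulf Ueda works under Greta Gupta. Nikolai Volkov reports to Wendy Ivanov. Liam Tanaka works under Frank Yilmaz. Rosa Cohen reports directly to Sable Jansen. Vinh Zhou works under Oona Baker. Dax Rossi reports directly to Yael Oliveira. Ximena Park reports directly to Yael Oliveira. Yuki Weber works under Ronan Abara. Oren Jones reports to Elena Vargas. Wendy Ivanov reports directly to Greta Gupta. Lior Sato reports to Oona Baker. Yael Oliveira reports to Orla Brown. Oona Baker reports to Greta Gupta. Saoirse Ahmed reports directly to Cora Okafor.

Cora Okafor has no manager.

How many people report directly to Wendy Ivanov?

Wendy Ivanov directly manages Frank Yilmaz, Xander Zhang, Nikolai Volkov. That is 3 direct reports.

3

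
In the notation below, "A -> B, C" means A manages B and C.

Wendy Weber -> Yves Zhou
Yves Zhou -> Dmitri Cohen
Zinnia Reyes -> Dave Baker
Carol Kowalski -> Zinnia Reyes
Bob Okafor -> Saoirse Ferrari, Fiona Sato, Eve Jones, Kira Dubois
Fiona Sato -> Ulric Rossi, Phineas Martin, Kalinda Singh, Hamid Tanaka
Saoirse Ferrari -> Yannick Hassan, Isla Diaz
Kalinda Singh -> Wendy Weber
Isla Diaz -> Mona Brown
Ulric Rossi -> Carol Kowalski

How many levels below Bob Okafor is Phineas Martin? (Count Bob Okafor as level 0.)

Chain from Phineas Martin up to Bob Okafor: Phineas Martin → Fiona Sato → Bob Okafor. That is 2 steps up, so Phineas Martin is 2 levels below Bob Okafor.

2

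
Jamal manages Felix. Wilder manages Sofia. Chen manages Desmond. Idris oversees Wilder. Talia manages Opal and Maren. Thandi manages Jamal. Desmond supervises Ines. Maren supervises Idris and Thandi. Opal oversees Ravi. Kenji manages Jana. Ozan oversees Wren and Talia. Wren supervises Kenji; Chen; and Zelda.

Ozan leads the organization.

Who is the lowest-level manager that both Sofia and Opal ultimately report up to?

Sofia's chain of managers is Wilder, Idris, Maren, Talia, Ozan. Opal's chain of managers is Talia, Ozan. The first manager that appears in both chains is Talia.

Talia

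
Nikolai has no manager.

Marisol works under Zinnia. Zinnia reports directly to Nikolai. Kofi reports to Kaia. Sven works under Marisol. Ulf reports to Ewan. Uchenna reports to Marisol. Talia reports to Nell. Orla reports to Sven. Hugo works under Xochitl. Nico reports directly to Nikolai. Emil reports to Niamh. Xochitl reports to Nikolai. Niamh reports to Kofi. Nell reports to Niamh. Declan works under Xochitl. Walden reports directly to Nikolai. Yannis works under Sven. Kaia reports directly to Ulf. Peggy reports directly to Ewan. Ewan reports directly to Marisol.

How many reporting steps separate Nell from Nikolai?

8

Chain from Nell up to Nikolai: Nell → Niamh → Kofi → Kaia → Ulf → Ewan → Marisol → Zinnia → Nikolai. That is 8 steps up, so Nell is 8 levels below Nikolai.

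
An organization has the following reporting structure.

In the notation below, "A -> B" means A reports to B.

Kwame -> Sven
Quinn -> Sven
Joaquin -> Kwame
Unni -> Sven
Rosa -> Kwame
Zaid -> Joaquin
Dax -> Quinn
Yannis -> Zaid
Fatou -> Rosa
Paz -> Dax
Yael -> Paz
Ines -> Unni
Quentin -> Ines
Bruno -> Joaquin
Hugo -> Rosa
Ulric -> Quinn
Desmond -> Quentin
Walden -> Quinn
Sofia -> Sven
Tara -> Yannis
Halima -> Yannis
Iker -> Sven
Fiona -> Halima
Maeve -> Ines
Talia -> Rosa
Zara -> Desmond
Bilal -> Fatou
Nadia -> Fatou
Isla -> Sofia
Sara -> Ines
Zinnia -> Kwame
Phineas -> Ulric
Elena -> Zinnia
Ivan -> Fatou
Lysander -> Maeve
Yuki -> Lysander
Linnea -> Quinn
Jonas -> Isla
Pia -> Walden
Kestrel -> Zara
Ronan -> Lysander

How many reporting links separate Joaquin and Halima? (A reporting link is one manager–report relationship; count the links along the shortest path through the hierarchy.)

Halima is in Joaquin's organization: the chain from Halima up to Joaquin is Halima → Yannis → Zaid → Joaquin, which is 3 links.

3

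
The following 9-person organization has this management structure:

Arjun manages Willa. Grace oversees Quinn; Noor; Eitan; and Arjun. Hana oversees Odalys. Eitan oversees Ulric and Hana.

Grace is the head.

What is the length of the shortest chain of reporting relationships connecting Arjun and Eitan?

2

Arjun is 1 level below Grace, and Eitan is 1 level below Grace (their lowest common manager). The shortest path runs up from Arjun to Grace and back down to Eitan: 1 + 1 = 2 links.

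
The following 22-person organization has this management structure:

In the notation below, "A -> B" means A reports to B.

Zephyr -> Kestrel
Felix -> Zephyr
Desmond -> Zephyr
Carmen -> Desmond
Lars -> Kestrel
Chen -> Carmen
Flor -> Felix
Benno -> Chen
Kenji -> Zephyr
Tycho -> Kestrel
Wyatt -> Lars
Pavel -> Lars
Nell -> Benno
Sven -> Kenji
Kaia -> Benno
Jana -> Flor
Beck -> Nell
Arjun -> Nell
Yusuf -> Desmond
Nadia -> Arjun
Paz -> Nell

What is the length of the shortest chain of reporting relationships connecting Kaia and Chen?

Kaia is in Chen's organization: the chain from Kaia up to Chen is Kaia → Benno → Chen, which is 2 links.

2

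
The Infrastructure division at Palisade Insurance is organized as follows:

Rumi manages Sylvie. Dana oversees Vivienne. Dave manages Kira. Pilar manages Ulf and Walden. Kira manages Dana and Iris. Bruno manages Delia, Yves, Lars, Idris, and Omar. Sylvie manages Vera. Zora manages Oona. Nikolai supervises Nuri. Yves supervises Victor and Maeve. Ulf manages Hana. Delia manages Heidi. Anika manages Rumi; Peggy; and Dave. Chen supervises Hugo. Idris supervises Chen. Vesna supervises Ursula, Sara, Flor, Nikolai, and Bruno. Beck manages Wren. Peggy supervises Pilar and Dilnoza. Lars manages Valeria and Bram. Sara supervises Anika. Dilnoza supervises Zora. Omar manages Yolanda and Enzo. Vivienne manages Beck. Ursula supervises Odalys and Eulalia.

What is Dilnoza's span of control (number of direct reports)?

Dilnoza directly manages Zora. That is 1 direct report.

1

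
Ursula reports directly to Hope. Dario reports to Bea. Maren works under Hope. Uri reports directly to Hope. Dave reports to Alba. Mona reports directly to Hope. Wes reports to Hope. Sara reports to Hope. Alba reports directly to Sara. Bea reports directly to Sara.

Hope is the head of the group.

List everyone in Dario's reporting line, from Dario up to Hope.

Dario -> Bea -> Sara -> Hope

Dario reports to Bea. Bea reports to Sara. Sara reports to Hope. Hope is at the top.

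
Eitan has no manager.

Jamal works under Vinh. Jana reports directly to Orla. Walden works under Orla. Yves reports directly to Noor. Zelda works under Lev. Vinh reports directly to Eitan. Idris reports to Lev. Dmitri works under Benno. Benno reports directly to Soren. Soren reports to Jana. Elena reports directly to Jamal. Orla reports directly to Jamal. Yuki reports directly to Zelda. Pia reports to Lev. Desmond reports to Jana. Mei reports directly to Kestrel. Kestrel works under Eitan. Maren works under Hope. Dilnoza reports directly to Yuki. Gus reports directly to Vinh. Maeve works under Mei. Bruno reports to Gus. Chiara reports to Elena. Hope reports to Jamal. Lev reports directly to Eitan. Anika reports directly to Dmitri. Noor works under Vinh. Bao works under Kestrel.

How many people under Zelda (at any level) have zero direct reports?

1

The only person in Zelda's organization with no one reporting to them is Dilnoza. That is 1.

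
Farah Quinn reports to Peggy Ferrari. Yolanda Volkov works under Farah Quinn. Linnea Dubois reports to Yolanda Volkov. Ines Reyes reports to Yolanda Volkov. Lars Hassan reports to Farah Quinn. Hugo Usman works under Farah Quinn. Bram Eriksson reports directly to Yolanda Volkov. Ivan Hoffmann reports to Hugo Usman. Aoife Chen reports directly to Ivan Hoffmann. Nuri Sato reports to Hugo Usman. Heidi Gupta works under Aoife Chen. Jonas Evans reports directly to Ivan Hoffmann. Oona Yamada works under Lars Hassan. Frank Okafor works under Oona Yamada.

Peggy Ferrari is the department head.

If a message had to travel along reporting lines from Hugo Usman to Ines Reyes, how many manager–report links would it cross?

3

Hugo Usman is 1 level below Farah Quinn, and Ines Reyes is 2 levels below Farah Quinn (their lowest common manager). The shortest path runs up from Hugo Usman to Farah Quinn and back down to Ines Reyes: 1 + 2 = 3 links.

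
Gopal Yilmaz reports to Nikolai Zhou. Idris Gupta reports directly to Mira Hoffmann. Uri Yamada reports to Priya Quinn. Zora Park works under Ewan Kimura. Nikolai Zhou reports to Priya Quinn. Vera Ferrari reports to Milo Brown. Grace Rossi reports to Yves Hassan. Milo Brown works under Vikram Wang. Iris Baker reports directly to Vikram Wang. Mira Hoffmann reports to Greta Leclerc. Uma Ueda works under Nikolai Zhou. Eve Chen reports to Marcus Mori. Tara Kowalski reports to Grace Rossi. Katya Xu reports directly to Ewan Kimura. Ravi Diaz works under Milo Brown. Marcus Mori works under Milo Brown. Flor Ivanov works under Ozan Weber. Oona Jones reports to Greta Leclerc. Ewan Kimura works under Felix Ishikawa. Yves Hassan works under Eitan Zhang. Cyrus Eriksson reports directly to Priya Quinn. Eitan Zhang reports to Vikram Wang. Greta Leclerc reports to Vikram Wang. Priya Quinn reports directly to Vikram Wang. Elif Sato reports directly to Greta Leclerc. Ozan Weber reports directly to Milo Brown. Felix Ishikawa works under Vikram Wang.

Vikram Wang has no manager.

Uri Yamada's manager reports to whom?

Vikram Wang

Uri Yamada reports to Priya Quinn, and Priya Quinn reports to Vikram Wang. So Uri Yamada's skip-level manager is Vikram Wang.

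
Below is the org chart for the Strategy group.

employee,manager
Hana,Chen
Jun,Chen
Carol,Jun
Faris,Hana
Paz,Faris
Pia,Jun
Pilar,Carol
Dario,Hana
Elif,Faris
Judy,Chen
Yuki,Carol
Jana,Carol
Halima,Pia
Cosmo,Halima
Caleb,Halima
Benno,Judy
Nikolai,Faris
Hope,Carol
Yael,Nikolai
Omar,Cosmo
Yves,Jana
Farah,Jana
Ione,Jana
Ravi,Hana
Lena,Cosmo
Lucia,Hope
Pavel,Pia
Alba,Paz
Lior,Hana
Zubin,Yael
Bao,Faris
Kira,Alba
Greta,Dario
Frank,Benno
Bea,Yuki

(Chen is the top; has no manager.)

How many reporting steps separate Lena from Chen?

Chain from Lena up to Chen: Lena → Cosmo → Halima → Pia → Jun → Chen. That is 5 steps up, so Lena is 5 levels below Chen.

5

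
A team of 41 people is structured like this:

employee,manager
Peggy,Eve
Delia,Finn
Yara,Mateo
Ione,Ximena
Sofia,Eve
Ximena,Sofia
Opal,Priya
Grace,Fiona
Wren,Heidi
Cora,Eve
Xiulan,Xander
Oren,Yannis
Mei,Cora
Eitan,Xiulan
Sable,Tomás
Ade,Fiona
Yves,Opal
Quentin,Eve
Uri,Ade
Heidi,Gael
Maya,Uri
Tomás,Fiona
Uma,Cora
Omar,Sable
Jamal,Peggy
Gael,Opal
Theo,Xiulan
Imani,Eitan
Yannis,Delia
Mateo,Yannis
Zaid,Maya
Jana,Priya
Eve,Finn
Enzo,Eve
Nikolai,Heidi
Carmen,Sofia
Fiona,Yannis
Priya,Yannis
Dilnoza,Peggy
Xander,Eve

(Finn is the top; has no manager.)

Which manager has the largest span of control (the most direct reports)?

Eve

Direct-report counts: Finn has 2; Eve has 6; Peggy has 2; Cora has 2; Sofia has 2; Ximena has 1; Xander has 1; Xiulan has 2; Eitan has 1; Delia has 1; Yannis has 4; Mateo has 1; Fiona has 3; Tomás has 1; Sable has 1; Ade has 1; Uri has 1; Maya has 1; Priya has 2; Opal has 2; Gael has 1; Heidi has 2. The largest is 6, held by Eve.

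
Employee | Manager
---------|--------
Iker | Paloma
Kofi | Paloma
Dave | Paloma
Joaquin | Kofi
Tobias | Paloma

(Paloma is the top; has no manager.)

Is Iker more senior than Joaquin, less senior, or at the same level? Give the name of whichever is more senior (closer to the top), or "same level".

Iker

Iker is 1 level below Paloma; Joaquin is 2. Iker is higher.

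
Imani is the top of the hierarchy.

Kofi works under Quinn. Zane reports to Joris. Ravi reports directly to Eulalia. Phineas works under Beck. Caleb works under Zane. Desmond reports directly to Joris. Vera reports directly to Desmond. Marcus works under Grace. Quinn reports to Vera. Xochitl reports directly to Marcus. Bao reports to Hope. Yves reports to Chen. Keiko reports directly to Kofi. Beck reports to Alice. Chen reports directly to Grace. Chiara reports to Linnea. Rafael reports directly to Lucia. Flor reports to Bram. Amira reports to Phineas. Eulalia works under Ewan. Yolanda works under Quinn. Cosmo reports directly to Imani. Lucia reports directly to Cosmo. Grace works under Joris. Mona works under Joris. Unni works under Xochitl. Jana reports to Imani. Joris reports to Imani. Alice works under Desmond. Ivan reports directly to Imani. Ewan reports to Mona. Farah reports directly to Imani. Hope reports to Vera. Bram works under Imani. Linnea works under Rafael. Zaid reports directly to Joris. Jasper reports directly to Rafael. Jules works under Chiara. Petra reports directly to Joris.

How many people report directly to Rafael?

Rafael directly manages Jasper, Linnea. That is 2 direct reports.

2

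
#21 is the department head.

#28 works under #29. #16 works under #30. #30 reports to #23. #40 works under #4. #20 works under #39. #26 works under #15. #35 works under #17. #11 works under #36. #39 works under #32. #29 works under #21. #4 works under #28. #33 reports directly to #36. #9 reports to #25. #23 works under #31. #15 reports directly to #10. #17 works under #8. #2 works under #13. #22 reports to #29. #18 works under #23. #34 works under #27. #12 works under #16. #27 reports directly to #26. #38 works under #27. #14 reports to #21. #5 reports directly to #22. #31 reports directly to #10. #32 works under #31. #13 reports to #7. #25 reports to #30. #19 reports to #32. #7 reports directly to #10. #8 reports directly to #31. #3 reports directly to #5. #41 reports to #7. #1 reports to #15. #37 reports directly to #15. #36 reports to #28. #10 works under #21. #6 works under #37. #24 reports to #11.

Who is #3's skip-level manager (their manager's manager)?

#22

#3 reports to #5, and #5 reports to #22. So #3's skip-level manager is #22.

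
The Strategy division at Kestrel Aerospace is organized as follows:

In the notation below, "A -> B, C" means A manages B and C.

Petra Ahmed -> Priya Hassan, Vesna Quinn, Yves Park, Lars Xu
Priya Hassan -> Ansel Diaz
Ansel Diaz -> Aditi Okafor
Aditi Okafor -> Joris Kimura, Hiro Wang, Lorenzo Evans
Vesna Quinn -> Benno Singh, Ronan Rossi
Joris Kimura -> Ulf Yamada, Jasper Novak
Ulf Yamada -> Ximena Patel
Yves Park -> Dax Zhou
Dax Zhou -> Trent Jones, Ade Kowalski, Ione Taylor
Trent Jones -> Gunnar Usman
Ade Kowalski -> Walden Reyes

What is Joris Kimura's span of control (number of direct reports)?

Joris Kimura directly manages Ulf Yamada, Jasper Novak. That is 2 direct reports.

2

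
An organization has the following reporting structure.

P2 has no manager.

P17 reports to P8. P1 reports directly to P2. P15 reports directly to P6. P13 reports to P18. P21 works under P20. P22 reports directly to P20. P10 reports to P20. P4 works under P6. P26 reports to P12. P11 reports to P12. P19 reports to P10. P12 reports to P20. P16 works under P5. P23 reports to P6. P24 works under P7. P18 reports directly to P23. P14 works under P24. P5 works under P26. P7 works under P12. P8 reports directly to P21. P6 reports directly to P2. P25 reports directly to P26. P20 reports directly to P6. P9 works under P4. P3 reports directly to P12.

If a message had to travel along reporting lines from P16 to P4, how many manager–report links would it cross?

P16 is 5 levels below P6, and P4 is 1 level below P6 (their lowest common manager). The shortest path runs up from P16 to P6 and back down to P4: 5 + 1 = 6 links.

6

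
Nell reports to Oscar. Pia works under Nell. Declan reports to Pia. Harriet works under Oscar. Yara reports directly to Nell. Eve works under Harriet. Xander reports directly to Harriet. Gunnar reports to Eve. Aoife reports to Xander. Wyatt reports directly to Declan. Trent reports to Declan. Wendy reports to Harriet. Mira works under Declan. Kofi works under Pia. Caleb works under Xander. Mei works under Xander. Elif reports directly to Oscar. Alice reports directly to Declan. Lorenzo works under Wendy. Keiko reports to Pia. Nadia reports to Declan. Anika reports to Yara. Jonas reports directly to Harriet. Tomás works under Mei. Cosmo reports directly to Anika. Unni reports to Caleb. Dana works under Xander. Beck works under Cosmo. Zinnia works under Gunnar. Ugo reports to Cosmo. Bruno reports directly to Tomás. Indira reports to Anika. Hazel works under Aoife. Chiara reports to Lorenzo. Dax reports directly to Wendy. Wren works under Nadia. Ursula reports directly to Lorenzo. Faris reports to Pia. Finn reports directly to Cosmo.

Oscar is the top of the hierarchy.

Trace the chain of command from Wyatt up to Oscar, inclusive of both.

Wyatt reports to Declan. Declan reports to Pia. Pia reports to Nell. Nell reports to Oscar. Oscar is at the top.

Wyatt -> Declan -> Pia -> Nell -> Oscar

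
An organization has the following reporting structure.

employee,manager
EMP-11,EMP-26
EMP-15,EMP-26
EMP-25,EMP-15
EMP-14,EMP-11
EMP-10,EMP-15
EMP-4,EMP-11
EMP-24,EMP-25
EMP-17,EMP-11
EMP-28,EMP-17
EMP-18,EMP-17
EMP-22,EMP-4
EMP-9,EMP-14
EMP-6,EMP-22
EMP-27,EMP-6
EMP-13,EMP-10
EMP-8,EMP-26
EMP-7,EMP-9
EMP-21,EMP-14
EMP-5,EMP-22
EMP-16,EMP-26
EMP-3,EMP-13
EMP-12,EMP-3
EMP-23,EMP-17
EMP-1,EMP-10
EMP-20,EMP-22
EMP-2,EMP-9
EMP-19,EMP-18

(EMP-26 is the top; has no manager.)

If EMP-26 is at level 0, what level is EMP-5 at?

4

Chain from EMP-5 up to EMP-26: EMP-5 → EMP-22 → EMP-4 → EMP-11 → EMP-26. That is 4 steps up, so EMP-5 is 4 levels below EMP-26.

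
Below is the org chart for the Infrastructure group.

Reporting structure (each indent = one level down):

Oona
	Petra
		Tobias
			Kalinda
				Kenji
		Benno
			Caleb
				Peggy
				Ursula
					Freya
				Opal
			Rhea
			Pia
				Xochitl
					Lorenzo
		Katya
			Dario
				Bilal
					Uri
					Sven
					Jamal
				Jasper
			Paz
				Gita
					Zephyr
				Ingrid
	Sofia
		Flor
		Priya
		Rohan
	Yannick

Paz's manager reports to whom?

Petra

Paz reports to Katya, and Katya reports to Petra. So Paz's skip-level manager is Petra.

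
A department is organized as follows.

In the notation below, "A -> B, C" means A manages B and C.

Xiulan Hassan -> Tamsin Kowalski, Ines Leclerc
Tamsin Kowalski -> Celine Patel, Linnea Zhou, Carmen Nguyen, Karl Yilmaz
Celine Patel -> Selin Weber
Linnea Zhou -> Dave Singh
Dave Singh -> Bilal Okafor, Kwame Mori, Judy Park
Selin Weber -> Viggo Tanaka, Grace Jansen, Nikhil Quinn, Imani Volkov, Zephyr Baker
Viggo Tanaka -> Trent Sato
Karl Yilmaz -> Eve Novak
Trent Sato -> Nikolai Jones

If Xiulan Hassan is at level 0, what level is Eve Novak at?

Chain from Eve Novak up to Xiulan Hassan: Eve Novak → Karl Yilmaz → Tamsin Kowalski → Xiulan Hassan. That is 3 steps up, so Eve Novak is 3 levels below Xiulan Hassan.

3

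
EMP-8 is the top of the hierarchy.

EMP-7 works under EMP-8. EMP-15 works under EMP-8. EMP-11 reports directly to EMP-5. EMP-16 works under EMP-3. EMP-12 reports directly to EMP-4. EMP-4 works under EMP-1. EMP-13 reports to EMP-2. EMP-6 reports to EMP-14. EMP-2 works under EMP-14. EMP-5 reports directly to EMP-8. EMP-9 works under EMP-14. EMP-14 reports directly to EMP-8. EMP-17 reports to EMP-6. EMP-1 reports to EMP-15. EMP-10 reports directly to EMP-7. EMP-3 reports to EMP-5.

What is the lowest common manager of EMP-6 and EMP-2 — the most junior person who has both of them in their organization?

EMP-14

EMP-6's chain of managers is EMP-14, EMP-8. EMP-2's chain of managers is EMP-14, EMP-8. The first manager that appears in both chains is EMP-14.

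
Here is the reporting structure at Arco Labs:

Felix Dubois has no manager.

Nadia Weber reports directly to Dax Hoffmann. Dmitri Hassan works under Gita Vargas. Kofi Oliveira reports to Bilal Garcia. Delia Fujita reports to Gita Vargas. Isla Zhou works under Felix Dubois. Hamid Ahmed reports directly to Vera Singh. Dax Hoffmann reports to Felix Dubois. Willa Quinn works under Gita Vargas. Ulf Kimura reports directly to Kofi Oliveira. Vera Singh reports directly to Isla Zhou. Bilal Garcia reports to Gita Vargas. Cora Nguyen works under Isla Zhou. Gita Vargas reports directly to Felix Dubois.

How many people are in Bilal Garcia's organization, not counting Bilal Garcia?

2

Bilal Garcia directly manages Kofi Oliveira. Under Kofi Oliveira: Ulf Kimura (1). That's 2 in total.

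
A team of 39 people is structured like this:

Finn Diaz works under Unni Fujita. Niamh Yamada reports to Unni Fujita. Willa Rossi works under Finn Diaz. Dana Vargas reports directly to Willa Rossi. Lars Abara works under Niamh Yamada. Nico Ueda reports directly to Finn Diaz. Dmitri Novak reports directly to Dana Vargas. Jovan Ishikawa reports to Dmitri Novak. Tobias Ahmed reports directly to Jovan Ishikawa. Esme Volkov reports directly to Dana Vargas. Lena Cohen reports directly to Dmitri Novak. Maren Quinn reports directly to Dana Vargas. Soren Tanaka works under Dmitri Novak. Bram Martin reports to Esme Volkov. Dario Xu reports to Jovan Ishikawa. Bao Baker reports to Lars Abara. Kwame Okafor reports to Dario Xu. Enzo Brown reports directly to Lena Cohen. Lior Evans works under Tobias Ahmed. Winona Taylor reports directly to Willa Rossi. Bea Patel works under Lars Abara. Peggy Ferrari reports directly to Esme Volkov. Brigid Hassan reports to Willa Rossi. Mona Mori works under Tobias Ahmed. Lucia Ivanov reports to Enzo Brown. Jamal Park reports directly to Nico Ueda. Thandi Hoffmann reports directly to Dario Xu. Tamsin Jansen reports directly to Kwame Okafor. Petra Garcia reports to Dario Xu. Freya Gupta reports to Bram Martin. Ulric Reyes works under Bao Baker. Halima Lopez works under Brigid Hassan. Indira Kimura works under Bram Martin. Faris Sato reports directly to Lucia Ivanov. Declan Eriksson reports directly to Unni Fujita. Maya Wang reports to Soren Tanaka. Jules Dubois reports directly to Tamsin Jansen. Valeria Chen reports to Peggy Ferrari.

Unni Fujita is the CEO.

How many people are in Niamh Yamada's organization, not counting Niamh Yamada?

4

Niamh Yamada directly manages Lars Abara. Under Lars Abara: Bea Patel, Bao Baker, Ulric Reyes (3). That's 4 in total.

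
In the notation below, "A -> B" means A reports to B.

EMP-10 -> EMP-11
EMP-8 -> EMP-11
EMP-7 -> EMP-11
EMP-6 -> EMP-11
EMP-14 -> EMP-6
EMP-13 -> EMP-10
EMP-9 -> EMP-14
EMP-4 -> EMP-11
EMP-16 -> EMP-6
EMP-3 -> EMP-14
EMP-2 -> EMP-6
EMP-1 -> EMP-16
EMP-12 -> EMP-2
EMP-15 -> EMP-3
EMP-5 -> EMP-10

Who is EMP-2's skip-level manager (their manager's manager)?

EMP-2 reports to EMP-6, and EMP-6 reports to EMP-11. So EMP-2's skip-level manager is EMP-11.

EMP-11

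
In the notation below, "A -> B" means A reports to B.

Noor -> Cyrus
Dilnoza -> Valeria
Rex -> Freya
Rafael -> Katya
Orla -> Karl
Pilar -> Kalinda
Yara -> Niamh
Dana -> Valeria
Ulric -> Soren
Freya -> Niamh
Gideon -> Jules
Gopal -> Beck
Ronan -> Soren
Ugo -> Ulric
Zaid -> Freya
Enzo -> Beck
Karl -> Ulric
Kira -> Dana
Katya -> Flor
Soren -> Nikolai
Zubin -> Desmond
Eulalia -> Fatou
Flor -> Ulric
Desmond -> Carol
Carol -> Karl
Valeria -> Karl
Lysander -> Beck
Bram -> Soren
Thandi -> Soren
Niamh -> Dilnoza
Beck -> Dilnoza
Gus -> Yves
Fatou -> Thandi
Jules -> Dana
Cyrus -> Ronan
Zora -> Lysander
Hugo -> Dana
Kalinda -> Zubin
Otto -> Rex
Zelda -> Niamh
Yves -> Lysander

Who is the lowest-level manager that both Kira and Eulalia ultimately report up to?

Kira's chain of managers is Dana, Valeria, Karl, Ulric, Soren, Nikolai. Eulalia's chain of managers is Fatou, Thandi, Soren, Nikolai. The first manager that appears in both chains is Soren.

Soren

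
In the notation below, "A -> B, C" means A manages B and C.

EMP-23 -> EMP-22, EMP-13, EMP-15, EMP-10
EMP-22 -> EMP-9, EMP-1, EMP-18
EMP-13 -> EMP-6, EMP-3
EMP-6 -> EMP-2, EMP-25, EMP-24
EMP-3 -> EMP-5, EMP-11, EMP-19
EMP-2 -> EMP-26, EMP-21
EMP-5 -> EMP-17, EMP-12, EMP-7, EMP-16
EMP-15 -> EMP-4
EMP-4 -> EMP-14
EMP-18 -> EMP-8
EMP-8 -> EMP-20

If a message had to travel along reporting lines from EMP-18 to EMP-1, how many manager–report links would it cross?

EMP-18 is 1 level below EMP-22, and EMP-1 is 1 level below EMP-22 (their lowest common manager). The shortest path runs up from EMP-18 to EMP-22 and back down to EMP-1: 1 + 1 = 2 links.

2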